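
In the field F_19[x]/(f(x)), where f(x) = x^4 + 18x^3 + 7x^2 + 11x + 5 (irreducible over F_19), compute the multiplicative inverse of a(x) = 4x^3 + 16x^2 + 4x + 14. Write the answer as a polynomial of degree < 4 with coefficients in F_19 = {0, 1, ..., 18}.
a(x)^(-1) ≡ 7x^3 + 18x^2 + 3x + 13 (mod f(x))

Since f is irreducible over F_19, F_19[x]/(f) is a field and a(x) ≠ 0 has an inverse. Apply the extended Euclidean algorithm to f(x) and a(x) in F_19[x]: f(x) = (5x + 13)·a(x) + (7x^2 + 3x + 13);  a(x) = (6x + 16)·(7x^2 + 3x + 13) + (11x + 15);  (7x^2 + 3x + 13) = (11x + 6)·(11x + 15) + (18). The last nonzero remainder is the constant 18 = gcd(f, a) in F_19. Back-substituting through the division chain expresses 18 = s(x)·a(x) + t(x)·f(x) with s(x) ≡ 12x^3 + x^2 + 16x + 6 (mod f), so (12x^3 + x^2 + 16x + 6)·a(x) ≡ 18 (mod f). Multiplying by 18^(-1) ≡ 18 in F_19 gives a(x)^(-1) ≡ 18·(12x^3 + x^2 + 16x + 6) ≡ 7x^3 + 18x^2 + 3x + 13 (mod f). Check: (4x^3 + 16x^2 + 4x + 14)·(7x^3 + 18x^2 + 3x + 13) = 9x^6 + 13x^5 + 5x^4 + 4x^3 + 16x^2 + 18x + 11 ≡ 1 (mod x^4 + 18x^3 + 7x^2 + 11x + 5).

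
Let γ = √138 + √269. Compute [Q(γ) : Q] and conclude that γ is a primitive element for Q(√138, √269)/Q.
[Q(γ) : Q] = 4 (equivalently, Q(γ) = Q(√138, √269))

Obviously Q(γ) ⊆ Q(√138, √269), and [Q(√138, √269):Q] = 4 (since 138, 269 are distinct squarefree integers > 1 with 37122 not a perfect square). To show equality we compute the minimal polynomial of γ. From γ = √138 + √269: γ^2 = 138 + 2√(37122) + 269 = 407 + 2√(37122), so γ^2 - 407 = 2√(37122); squaring, (γ^2 - 407)^2 = 4·37122, i.e. γ^4 - 814γ^2 + 165649 - 148488 = 0, i.e. γ^4 - 814γ^2 + 17161 = 0. So γ is a root of x^4 - 814x^2 + 17161. This polynomial is irreducible over Q: it has no rational root (each ±√138 ± √269 is irrational), and any factorization into two quadratics over Q would force √(37122) ∈ Q (pairing opposite roots) or √138, √269 ∈ Q (other pairings), all impossible. Hence [Q(γ):Q] = 4 = [Q(√138, √269):Q], so Q(γ) = Q(√138, √269).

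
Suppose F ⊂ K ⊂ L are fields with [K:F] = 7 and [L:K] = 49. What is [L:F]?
[L:F] = 343

The tower law says that for any tower of field extensions F ⊂ K ⊂ L with finite degrees, [L:F] = [L:K] · [K:F]. Here this gives [L:F] = 49 · 7 = 343.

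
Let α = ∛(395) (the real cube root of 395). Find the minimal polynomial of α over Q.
m_α(x) = x^3 - 395

α satisfies α^3 = 395, so x^3 - 395 annihilates α. By the rational root test, a rational root p/q (in lowest terms) of x^3 - 395 would satisfy p^3 = 395 q^3, forcing q = 1 and p^3 = 395; but 395 is not a perfect cube, contradiction. A monic cubic over Q with no rational root is irreducible (any nontrivial factorization would include a linear factor). Hence x^3 - 395 is the minimal polynomial of α, and in particular [Q(α):Q] = 3.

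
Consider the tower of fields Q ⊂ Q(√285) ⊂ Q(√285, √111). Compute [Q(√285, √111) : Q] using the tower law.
[Q(√285, √111) : Q] = 4

[Q(√285):Q] = 2 (min poly x^2 - 285, irreducible since 285 is squarefree > 1). For the top step, suppose √111 ∈ Q(√285), say √111 = c + d√285 with c, d ∈ Q. Squaring: 111 = c^2 + 285d^2 + 2cd√285. Since √285 ∉ Q this forces 2cd = 0. If d = 0 then √111 = c ∈ Q, contradicting 111 squarefree > 1. If c = 0 then 111 = 285d^2, so 285·111 = (285d)^2 is a perfect square in Q — but 285·111 = 31635 is not a perfect square (since 285 and 111 are distinct squarefree integers). Contradiction. Hence √111 ∉ Q(√285), so x^2 - 111 stays irreducible over Q(√285) and [Q(√285, √111) : Q(√285)] = 2. By the tower law, [Q(√285, √111) : Q] = 2 · 2 = 4.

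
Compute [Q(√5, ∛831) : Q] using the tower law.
[Q(√5, ∛831) : Q] = 6

Let L = Q(√5, ∛831). Since Q(√5) ⊂ L and [Q(√5):Q] = 2, the tower law gives 2 | [L:Q]. Likewise Q(∛831) ⊂ L with [Q(∛831):Q] = 3 (because 831 is not a perfect cube), so 3 | [L:Q]. As gcd(2,3) = 1, [L:Q] is divisible by 6. Conversely L is generated over Q by √5 and ∛831, so [L:Q] ≤ 2·3 = 6. Therefore [Q(√5, ∛831) : Q] = 6.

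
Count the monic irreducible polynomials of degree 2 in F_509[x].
There are 129286 monic irreducible polynomials of degree 2 over F_509

Each element of F_{509^2} that lies in no proper subfield is a root of exactly one monic irreducible of degree 2 over F_509, and each such polynomial has 2 distinct roots in F_{509^2}. By Möbius inversion the count is N_509(2) = (1/2) Σ_{d|2} μ(2/d) · 509^d = (1/2)(μ(2)·509^1 + μ(1)·509^2) = 258572/2 = 129286.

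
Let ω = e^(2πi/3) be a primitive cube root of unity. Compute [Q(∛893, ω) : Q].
[Q(∛893, ω) : Q] = 6

[Q(∛893):Q] = 3 (min poly x^3 - 893, irreducible since 893 is not a perfect cube). [Q(ω):Q] = 2 (min poly x^2 + x + 1). Since Q(∛893) ⊂ R and ω ∉ R, we have ω ∉ Q(∛893), so x^2 + x + 1 remains irreducible over Q(∛893) and [Q(∛893, ω) : Q(∛893)] = 2. By the tower law, [Q(∛893, ω) : Q] = 3 · 2 = 6. (In fact Q(∛893, ω) is the splitting field of x^3 - 893 over Q.)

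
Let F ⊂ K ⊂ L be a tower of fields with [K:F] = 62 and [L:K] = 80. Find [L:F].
[L:F] = 4960

The tower law says that for any tower of field extensions F ⊂ K ⊂ L with finite degrees, [L:F] = [L:K] · [K:F]. Here this gives [L:F] = 80 · 62 = 4960.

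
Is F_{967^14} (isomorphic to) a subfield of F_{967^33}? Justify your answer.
No: F_{967^14} is not a subfield of F_{967^33}

F_{p^m} embeds in F_{p^n} iff m | n. Here 14 ∤ 33 (since 33 = 2·14 + 5 with remainder 5 ≠ 0), so F_{967^14} is not a subfield of F_{967^33}. Equivalently: if it were, the tower law would give 14 = [F_{967^14}:F_967] dividing [F_{967^33}:F_967] = 33, contradiction.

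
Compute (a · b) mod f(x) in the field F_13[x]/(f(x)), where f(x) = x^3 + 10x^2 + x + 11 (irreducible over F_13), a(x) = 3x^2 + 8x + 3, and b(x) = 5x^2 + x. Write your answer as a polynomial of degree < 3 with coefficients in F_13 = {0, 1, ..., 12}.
a · b ≡ 12x^2 + 10x + 7 (mod f(x))

Multiply in F_13[x]: a(x)·b(x) = (3x^2 + 8x + 3)·(5x^2 + x) = 2x^4 + 4x^3 + 10x^2 + 3x. This has degree ≥ 3, so divide by f(x) over F_13: 2x^4 + 4x^3 + 10x^2 + 3x = (2x + 10)·(x^3 + 10x^2 + x + 11) + (12x^2 + 10x + 7). Hence a·b ≡ 12x^2 + 10x + 7 (mod f). (F_13[x]/(f) is a field with 13^3 = 2197 elements since f is irreducible of degree 3.)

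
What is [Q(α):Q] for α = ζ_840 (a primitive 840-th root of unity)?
[Q(α):Q] = 192

The minimal polynomial of ζ_840 over Q is the 840-th cyclotomic polynomial Φ_840(x), which is irreducible over Q and has degree φ(840) = 192. Hence [Q(α):Q] = φ(840) = 192.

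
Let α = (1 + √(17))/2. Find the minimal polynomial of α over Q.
m_α(x) = x^2 - x - 4

From 2α - 1 = √(17), squaring gives (2α - 1)^2 = 17, i.e. 4α^2 - 4α + 1 = 17, so α^2 - α + (1 - 17)/4 = 0. Since 17 ≡ 1 (mod 4), (1 - 17)/4 = -4 ∈ Z. The polynomial x^2 - x - 4 has discriminant 1 - 4·(-4) = 17, which is not a perfect square in Q (d = 17 is squarefree and ≠ 1), so x^2 - x - 4 is irreducible over Q. It is the minimal polynomial of α.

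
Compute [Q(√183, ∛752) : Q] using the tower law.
[Q(√183, ∛752) : Q] = 6

Let L = Q(√183, ∛752). Since Q(√183) ⊂ L and [Q(√183):Q] = 2, the tower law gives 2 | [L:Q]. Likewise Q(∛752) ⊂ L with [Q(∛752):Q] = 3 (because 752 is not a perfect cube), so 3 | [L:Q]. As gcd(2,3) = 1, [L:Q] is divisible by 6. Conversely L is generated over Q by √183 and ∛752, so [L:Q] ≤ 2·3 = 6. Therefore [Q(√183, ∛752) : Q] = 6.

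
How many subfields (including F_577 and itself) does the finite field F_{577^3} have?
F_{577^3} has 2 subfields

The subfields of F_{p^n} are exactly the fields F_{p^d} for d | n (each is the fixed field of the unique index-d subgroup of Gal(F_{p^n}/F_p) ≅ Z/nZ). The divisors of n = 3 are {1, 3}, giving 2 subfields: F_{577^1}, F_{577^3}.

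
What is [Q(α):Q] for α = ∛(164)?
[Q(α):Q] = 3

The minimal polynomial of α is x^3 - 164, irreducible over Q since 164 is not a perfect cube (so x^3 - 164 has no rational root). Hence [Q(α):Q] = deg(m_α) = 3.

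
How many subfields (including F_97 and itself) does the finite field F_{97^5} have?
F_{97^5} has 2 subfields

The subfields of F_{p^n} are exactly the fields F_{p^d} for d | n (each is the fixed field of the unique index-d subgroup of Gal(F_{p^n}/F_p) ≅ Z/nZ). The divisors of n = 5 are {1, 5}, giving 2 subfields: F_{97^1}, F_{97^5}.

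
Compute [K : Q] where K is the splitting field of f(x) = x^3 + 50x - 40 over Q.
[K : Q] = 6

By the rational root test, any rational root of the monic integer polynomial f(x) = x^3 + 50x - 40 must be an integer dividing the constant term -40, i.e. one of ±{1, 2, 4, 5, 8, 10, 20, 40}. Evaluating: f(1) = 11, f(-1) = -91, f(2) = 68, f(-2) = -148, f(4) = 224, f(-4) = -304, f(5) = 335, f(-5) = -415, f(8) = 872, f(-8) = -952, f(10) = 1460, f(-10) = -1540, f(20) = 8960, f(-20) = -9040, f(40) = 65960, f(-40) = -66040; none is 0, so f has no rational root and is therefore irreducible over Q (a cubic with no linear factor over a field is irreducible). For an irreducible cubic, the Galois group is A_3 or S_3 according as the discriminant disc(f) = -4a^3 - 27b^2 = -4·(50)^3 - 27·(-40)^2 = -543200 is or is not a square in Q. Here disc(f) = -543200 is not a perfect square in Q, so the Galois group of f over Q is not contained in A_3 and must be all of S_3. The splitting field has degree |S_3| = 6 over Q, so [K : Q] = 6.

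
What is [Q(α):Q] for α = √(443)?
[Q(α):Q] = 2

[Q(α):Q] equals the degree of the minimal polynomial of α. Here α^2 = 443 and x^2 - 443 is irreducible (d = 443 is squarefree, ≠ 1, hence not a square), so deg(m_α) = 2. Thus [Q(α):Q] = 2.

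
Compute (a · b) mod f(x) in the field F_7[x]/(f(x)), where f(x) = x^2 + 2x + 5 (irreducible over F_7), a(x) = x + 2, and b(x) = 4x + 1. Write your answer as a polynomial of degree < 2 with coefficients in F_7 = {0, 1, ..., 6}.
a · b ≡ x + 3 (mod f(x))

Multiply in F_7[x]: a(x)·b(x) = (x + 2)·(4x + 1) = 4x^2 + 2x + 2. This has degree ≥ 2, so divide by f(x) over F_7: 4x^2 + 2x + 2 = (4)·(x^2 + 2x + 5) + (x + 3). Hence a·b ≡ x + 3 (mod f). (F_7[x]/(f) is a field with 7^2 = 49 elements since f is irreducible of degree 2.)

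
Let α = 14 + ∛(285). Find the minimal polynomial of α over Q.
m_α(x) = x^3 - 42x^2 + 588x - 3029

Set β = α - 14 = ∛(285), so β^3 = 285. Then (α - 14)^3 - 285 = 0, i.e. α is a root of g(x) = (x - 14)^3 - 285 = x^3 - 42x^2 + 588x - 3029. Since g(x) = h(x - 14) where h(x) = x^3 - 285, and h is irreducible over Q (because 285 is not a perfect cube, so h has no rational root, and a monic cubic with no rational root is irreducible), g is also irreducible (irreducibility is preserved under the substitution x → x - 14). Hence m_α(x) = x^3 - 42x^2 + 588x - 3029.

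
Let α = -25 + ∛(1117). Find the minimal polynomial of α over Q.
m_α(x) = x^3 + 75x^2 + 1875x + 14508

Set β = α + 25 = ∛(1117), so β^3 = 1117. Then (α + 25)^3 - 1117 = 0, i.e. α is a root of g(x) = (x + 25)^3 - 1117 = x^3 + 75x^2 + 1875x + 14508. Since g(x) = h(x + 25) where h(x) = x^3 - 1117, and h is irreducible over Q (because 1117 is not a perfect cube, so h has no rational root, and a monic cubic with no rational root is irreducible), g is also irreducible (irreducibility is preserved under the substitution x → x + 25). Hence m_α(x) = x^3 + 75x^2 + 1875x + 14508.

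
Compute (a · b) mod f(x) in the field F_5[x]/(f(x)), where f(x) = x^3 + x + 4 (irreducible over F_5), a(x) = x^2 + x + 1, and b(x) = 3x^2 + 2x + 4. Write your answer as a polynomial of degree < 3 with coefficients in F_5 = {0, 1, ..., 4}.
a · b ≡ x^2 + 4x + 4 (mod f(x))

Multiply in F_5[x]: a(x)·b(x) = (x^2 + x + 1)·(3x^2 + 2x + 4) = 3x^4 + 4x^2 + x + 4. This has degree ≥ 3, so divide by f(x) over F_5: 3x^4 + 4x^2 + x + 4 = (3x)·(x^3 + x + 4) + (x^2 + 4x + 4). Hence a·b ≡ x^2 + 4x + 4 (mod f). (F_5[x]/(f) is a field with 5^3 = 125 elements since f is irreducible of degree 3.)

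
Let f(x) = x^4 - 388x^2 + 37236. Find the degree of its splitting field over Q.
[K : Q] = 4

Solving the quadratic in x^2: x^2 = (388 ± √(388^2 - 4·37236))/2 = (388 ± √1600)/2 = (388 ± 40)/2, giving x^2 = 214 or x^2 = 174. So f(x) = (x^2 - 214)(x^2 - 174) and the roots of f are ±√214, ±√174. Hence the splitting field is K = Q(√214, √174). Since 214 and 174 are distinct squarefree integers > 1, their product 37236 is not a perfect square, so √174 ∉ Q(√214). By the tower law [K:Q] = [Q(√214,√174):Q(√214)] · [Q(√214):Q] = 2 · 2 = 4.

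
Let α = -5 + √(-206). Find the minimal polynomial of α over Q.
m_α(x) = x^2 + 10x + 231

From α + 5 = √(-206), squaring gives (α + 5)^2 = -206, i.e. α^2 + 10α + 25 = -206, so α^2 + 10α + 231 = 0. The discriminant of x^2 + 10x + 231 is (10)^2 - 4·(231) = 100 - 924 = -824, and 4·(-206) is not a perfect square in Q since -206 is squarefree and ≠ 1. Hence x^2 + 10x + 231 is irreducible over Q and is the minimal polynomial of α.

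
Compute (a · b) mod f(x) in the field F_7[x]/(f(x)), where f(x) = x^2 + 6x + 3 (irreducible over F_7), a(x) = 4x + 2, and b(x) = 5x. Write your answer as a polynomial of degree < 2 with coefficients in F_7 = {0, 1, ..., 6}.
a · b ≡ 2x + 3 (mod f(x))

Multiply in F_7[x]: a(x)·b(x) = (4x + 2)·(5x) = 6x^2 + 3x. This has degree ≥ 2, so divide by f(x) over F_7: 6x^2 + 3x = (6)·(x^2 + 6x + 3) + (2x + 3). Hence a·b ≡ 2x + 3 (mod f). (F_7[x]/(f) is a field with 7^2 = 49 elements since f is irreducible of degree 2.)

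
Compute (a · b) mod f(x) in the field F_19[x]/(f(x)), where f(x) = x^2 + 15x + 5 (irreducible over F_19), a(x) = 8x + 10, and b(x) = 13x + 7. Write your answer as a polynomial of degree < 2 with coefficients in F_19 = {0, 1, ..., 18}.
a · b ≡ 13x + 6 (mod f(x))

Multiply in F_19[x]: a(x)·b(x) = (8x + 10)·(13x + 7) = 9x^2 + 15x + 13. This has degree ≥ 2, so divide by f(x) over F_19: 9x^2 + 15x + 13 = (9)·(x^2 + 15x + 5) + (13x + 6). Hence a·b ≡ 13x + 6 (mod f). (F_19[x]/(f) is a field with 19^2 = 361 elements since f is irreducible of degree 2.)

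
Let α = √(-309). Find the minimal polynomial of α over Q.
m_α(x) = x^2 + 309

α satisfies α^2 + 309 = 0, so x^2 + 309 annihilates α. Since d = -309 is squarefree and ≠ 1, it is not a perfect square in Q, so x^2 + 309 has no rational root and is therefore irreducible over Q (a degree-2 polynomial over a field is irreducible iff it has no root). Hence m_α(x) = x^2 + 309.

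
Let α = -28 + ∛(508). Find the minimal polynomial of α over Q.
m_α(x) = x^3 + 84x^2 + 2352x + 21444

Set β = α + 28 = ∛(508), so β^3 = 508. Then (α + 28)^3 - 508 = 0, i.e. α is a root of g(x) = (x + 28)^3 - 508 = x^3 + 84x^2 + 2352x + 21444. Since g(x) = h(x + 28) where h(x) = x^3 - 508, and h is irreducible over Q (because 508 is not a perfect cube, so h has no rational root, and a monic cubic with no rational root is irreducible), g is also irreducible (irreducibility is preserved under the substitution x → x + 28). Hence m_α(x) = x^3 + 84x^2 + 2352x + 21444.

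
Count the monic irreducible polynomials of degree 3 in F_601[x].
There are 72360400 monic irreducible polynomials of degree 3 over F_601

Each element of F_{601^3} that lies in no proper subfield is a root of exactly one monic irreducible of degree 3 over F_601, and each such polynomial has 3 distinct roots in F_{601^3}. By Möbius inversion the count is N_601(3) = (1/3) Σ_{d|3} μ(3/d) · 601^d = (1/3)(μ(3)·601^1 + μ(1)·601^3) = 217081200/3 = 72360400.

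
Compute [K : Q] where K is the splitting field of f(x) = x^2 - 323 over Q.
[K : Q] = 2

f(x) = x^2 - 323 factors as (x - √323)(x + √323). The splitting field is K = Q(√323). Since 323 is squarefree and > 1, it is not a perfect square, so x^2 - 323 is irreducible over Q and [Q(√323) : Q] = 2. Hence [K : Q] = 2.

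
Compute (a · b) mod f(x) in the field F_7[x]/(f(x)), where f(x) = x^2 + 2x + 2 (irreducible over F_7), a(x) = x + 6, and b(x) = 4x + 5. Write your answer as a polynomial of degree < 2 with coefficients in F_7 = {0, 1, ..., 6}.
a · b ≡ 1 (mod f(x))

Multiply in F_7[x]: a(x)·b(x) = (x + 6)·(4x + 5) = 4x^2 + x + 2. This has degree ≥ 2, so divide by f(x) over F_7: 4x^2 + x + 2 = (4)·(x^2 + 2x + 2) + (1). Hence a·b ≡ 1 (mod f). (F_7[x]/(f) is a field with 7^2 = 49 elements since f is irreducible of degree 2.)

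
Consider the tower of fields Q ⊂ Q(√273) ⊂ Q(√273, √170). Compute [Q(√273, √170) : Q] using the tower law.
[Q(√273, √170) : Q] = 4

[Q(√273):Q] = 2 (min poly x^2 - 273, irreducible since 273 is squarefree > 1). For the top step, suppose √170 ∈ Q(√273), say √170 = c + d√273 with c, d ∈ Q. Squaring: 170 = c^2 + 273d^2 + 2cd√273. Since √273 ∉ Q this forces 2cd = 0. If d = 0 then √170 = c ∈ Q, contradicting 170 squarefree > 1. If c = 0 then 170 = 273d^2, so 273·170 = (273d)^2 is a perfect square in Q — but 273·170 = 46410 is not a perfect square (since 273 and 170 are distinct squarefree integers). Contradiction. Hence √170 ∉ Q(√273), so x^2 - 170 stays irreducible over Q(√273) and [Q(√273, √170) : Q(√273)] = 2. By the tower law, [Q(√273, √170) : Q] = 2 · 2 = 4.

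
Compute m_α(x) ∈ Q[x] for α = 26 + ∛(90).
m_α(x) = x^3 - 78x^2 + 2028x - 17666

Set β = α - 26 = ∛(90), so β^3 = 90. Then (α - 26)^3 - 90 = 0, i.e. α is a root of g(x) = (x - 26)^3 - 90 = x^3 - 78x^2 + 2028x - 17666. Since g(x) = h(x - 26) where h(x) = x^3 - 90, and h is irreducible over Q (because 90 is not a perfect cube, so h has no rational root, and a monic cubic with no rational root is irreducible), g is also irreducible (irreducibility is preserved under the substitution x → x - 26). Hence m_α(x) = x^3 - 78x^2 + 2028x - 17666.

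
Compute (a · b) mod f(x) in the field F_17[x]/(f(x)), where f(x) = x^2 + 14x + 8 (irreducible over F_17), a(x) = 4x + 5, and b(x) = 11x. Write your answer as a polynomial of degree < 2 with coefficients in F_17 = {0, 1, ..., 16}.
a · b ≡ 5 (mod f(x))

Multiply in F_17[x]: a(x)·b(x) = (4x + 5)·(11x) = 10x^2 + 4x. This has degree ≥ 2, so divide by f(x) over F_17: 10x^2 + 4x = (10)·(x^2 + 14x + 8) + (5). Hence a·b ≡ 5 (mod f). (F_17[x]/(f) is a field with 17^2 = 289 elements since f is irreducible of degree 2.)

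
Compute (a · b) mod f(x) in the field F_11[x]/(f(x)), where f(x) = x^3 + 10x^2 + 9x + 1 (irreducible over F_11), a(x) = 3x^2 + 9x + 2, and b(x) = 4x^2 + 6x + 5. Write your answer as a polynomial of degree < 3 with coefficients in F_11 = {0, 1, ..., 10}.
a · b ≡ 2x^2 + x + 10 (mod f(x))

Multiply in F_11[x]: a(x)·b(x) = (3x^2 + 9x + 2)·(4x^2 + 6x + 5) = x^4 + 10x^3 + 2x + 10. This has degree ≥ 3, so divide by f(x) over F_11: x^4 + 10x^3 + 2x + 10 = (x)·(x^3 + 10x^2 + 9x + 1) + (2x^2 + x + 10). Hence a·b ≡ 2x^2 + x + 10 (mod f). (F_11[x]/(f) is a field with 11^3 = 1331 elements since f is irreducible of degree 3.)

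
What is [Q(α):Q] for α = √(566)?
[Q(α):Q] = 2

[Q(α):Q] equals the degree of the minimal polynomial of α. Here α^2 = 566 and x^2 - 566 is irreducible (d = 566 is squarefree, ≠ 1, hence not a square), so deg(m_α) = 2. Thus [Q(α):Q] = 2.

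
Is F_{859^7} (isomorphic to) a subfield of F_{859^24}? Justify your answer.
No: F_{859^7} is not a subfield of F_{859^24}

F_{p^m} embeds in F_{p^n} iff m | n. Here 7 ∤ 24 (since 24 = 3·7 + 3 with remainder 3 ≠ 0), so F_{859^7} is not a subfield of F_{859^24}. Equivalently: if it were, the tower law would give 7 = [F_{859^7}:F_859] dividing [F_{859^24}:F_859] = 24, contradiction.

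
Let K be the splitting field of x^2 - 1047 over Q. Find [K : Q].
[K : Q] = 2

f(x) = x^2 - 1047 factors as (x - √1047)(x + √1047). The splitting field is K = Q(√1047). Since 1047 is squarefree and > 1, it is not a perfect square, so x^2 - 1047 is irreducible over Q and [Q(√1047) : Q] = 2. Hence [K : Q] = 2.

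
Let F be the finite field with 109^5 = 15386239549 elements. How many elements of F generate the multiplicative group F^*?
There are φ(15386239548) = 4937112000 primitive elements

F_q^* is cyclic of order q - 1 = 15386239548. A cyclic group of order m has exactly φ(m) generators. Here m = 15386239548 = 2^2 · 3^3 · 31 · 191 · 24061, so the number of primitive elements is φ(15386239548) = 4937112000.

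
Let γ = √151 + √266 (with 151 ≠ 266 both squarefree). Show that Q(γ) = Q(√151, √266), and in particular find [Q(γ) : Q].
[Q(γ) : Q] = 4 (equivalently, Q(γ) = Q(√151, √266))

Obviously Q(γ) ⊆ Q(√151, √266), and [Q(√151, √266):Q] = 4 (since 151, 266 are distinct squarefree integers > 1 with 40166 not a perfect square). To show equality we compute the minimal polynomial of γ. From γ = √151 + √266: γ^2 = 151 + 2√(40166) + 266 = 417 + 2√(40166), so γ^2 - 417 = 2√(40166); squaring, (γ^2 - 417)^2 = 4·40166, i.e. γ^4 - 834γ^2 + 173889 - 160664 = 0, i.e. γ^4 - 834γ^2 + 13225 = 0. So γ is a root of x^4 - 834x^2 + 13225. This polynomial is irreducible over Q: it has no rational root (each ±√151 ± √266 is irrational), and any factorization into two quadratics over Q would force √(40166) ∈ Q (pairing opposite roots) or √151, √266 ∈ Q (other pairings), all impossible. Hence [Q(γ):Q] = 4 = [Q(√151, √266):Q], so Q(γ) = Q(√151, √266).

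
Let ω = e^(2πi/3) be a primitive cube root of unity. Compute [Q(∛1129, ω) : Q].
[Q(∛1129, ω) : Q] = 6

[Q(∛1129):Q] = 3 (min poly x^3 - 1129, irreducible since 1129 is not a perfect cube). [Q(ω):Q] = 2 (min poly x^2 + x + 1). Since Q(∛1129) ⊂ R and ω ∉ R, we have ω ∉ Q(∛1129), so x^2 + x + 1 remains irreducible over Q(∛1129) and [Q(∛1129, ω) : Q(∛1129)] = 2. By the tower law, [Q(∛1129, ω) : Q] = 3 · 2 = 6. (In fact Q(∛1129, ω) is the splitting field of x^3 - 1129 over Q.)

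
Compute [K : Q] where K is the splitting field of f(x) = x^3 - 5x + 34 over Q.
[K : Q] = 6

By the rational root test, any rational root of the monic integer polynomial f(x) = x^3 - 5x + 34 must be an integer dividing the constant term 34, i.e. one of ±{1, 2, 17, 34}. Evaluating: f(1) = 30, f(-1) = 38, f(2) = 32, f(-2) = 36, f(17) = 4862, f(-17) = -4794, f(34) = 39168, f(-34) = -39100; none is 0, so f has no rational root and is therefore irreducible over Q (a cubic with no linear factor over a field is irreducible). For an irreducible cubic, the Galois group is A_3 or S_3 according as the discriminant disc(f) = -4a^3 - 27b^2 = -4·(-5)^3 - 27·(34)^2 = -30712 is or is not a square in Q. Here disc(f) = -30712 is not a perfect square in Q, so the Galois group of f over Q is not contained in A_3 and must be all of S_3. The splitting field has degree |S_3| = 6 over Q, so [K : Q] = 6.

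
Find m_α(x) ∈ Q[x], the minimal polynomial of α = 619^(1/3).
m_α(x) = x^3 - 619

α satisfies α^3 = 619, so x^3 - 619 annihilates α. By the rational root test, a rational root p/q (in lowest terms) of x^3 - 619 would satisfy p^3 = 619 q^3, forcing q = 1 and p^3 = 619; but 619 is not a perfect cube, contradiction. A monic cubic over Q with no rational root is irreducible (any nontrivial factorization would include a linear factor). Hence x^3 - 619 is the minimal polynomial of α, and in particular [Q(α):Q] = 3.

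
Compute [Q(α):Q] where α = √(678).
[Q(α):Q] = 2

[Q(α):Q] equals the degree of the minimal polynomial of α. Here α^2 = 678 and x^2 - 678 is irreducible (d = 678 is squarefree, ≠ 1, hence not a square), so deg(m_α) = 2. Thus [Q(α):Q] = 2.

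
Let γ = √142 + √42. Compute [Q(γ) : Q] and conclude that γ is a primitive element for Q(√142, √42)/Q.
[Q(γ) : Q] = 4 (equivalently, Q(γ) = Q(√142, √42))

Obviously Q(γ) ⊆ Q(√142, √42), and [Q(√142, √42):Q] = 4 (since 142, 42 are distinct squarefree integers > 1 with 5964 not a perfect square). To show equality we compute the minimal polynomial of γ. From γ = √142 + √42: γ^2 = 142 + 2√(5964) + 42 = 184 + 2√(5964), so γ^2 - 184 = 2√(5964); squaring, (γ^2 - 184)^2 = 4·5964, i.e. γ^4 - 368γ^2 + 33856 - 23856 = 0, i.e. γ^4 - 368γ^2 + 10000 = 0. So γ is a root of x^4 - 368x^2 + 10000. This polynomial is irreducible over Q: it has no rational root (each ±√142 ± √42 is irrational), and any factorization into two quadratics over Q would force √(5964) ∈ Q (pairing opposite roots) or √142, √42 ∈ Q (other pairings), all impossible. Hence [Q(γ):Q] = 4 = [Q(√142, √42):Q], so Q(γ) = Q(√142, √42).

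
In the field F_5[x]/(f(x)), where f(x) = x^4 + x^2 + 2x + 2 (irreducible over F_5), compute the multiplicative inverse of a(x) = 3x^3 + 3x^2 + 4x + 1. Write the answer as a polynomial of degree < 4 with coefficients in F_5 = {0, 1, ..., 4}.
a(x)^(-1) ≡ 3x^3 + 4x^2 + 2x + 3 (mod f(x))

Since f is irreducible over F_5, F_5[x]/(f) is a field and a(x) ≠ 0 has an inverse. Apply the extended Euclidean algorithm to f(x) and a(x) in F_5[x]: f(x) = (2x + 3)·a(x) + (4x^2 + 3x + 4);  a(x) = (2x + 3)·(4x^2 + 3x + 4) + (2x + 4);  (4x^2 + 3x + 4) = (2x)·(2x + 4) + (4). The last nonzero remainder is the constant 4 = gcd(f, a) in F_5. Back-substituting through the division chain expresses 4 = s(x)·a(x) + t(x)·f(x) with s(x) ≡ 2x^3 + x^2 + 3x + 2 (mod f), so (2x^3 + x^2 + 3x + 2)·a(x) ≡ 4 (mod f). Multiplying by 4^(-1) ≡ 4 in F_5 gives a(x)^(-1) ≡ 4·(2x^3 + x^2 + 3x + 2) ≡ 3x^3 + 4x^2 + 2x + 3 (mod f). Check: (3x^3 + 3x^2 + 4x + 1)·(3x^3 + 4x^2 + 2x + 3) = 4x^6 + x^5 + 4x^3 + x^2 + 4x + 3 ≡ 1 (mod x^4 + x^2 + 2x + 2).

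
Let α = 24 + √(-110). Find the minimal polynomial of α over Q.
m_α(x) = x^2 - 48x + 686

From α - 24 = √(-110), squaring gives (α - 24)^2 = -110, i.e. α^2 - 48α + 576 = -110, so α^2 - 48α + 686 = 0. The discriminant of x^2 - 48x + 686 is (-48)^2 - 4·(686) = 2304 - 2744 = -440, and 4·(-110) is not a perfect square in Q since -110 is squarefree and ≠ 1. Hence x^2 - 48x + 686 is irreducible over Q and is the minimal polynomial of α.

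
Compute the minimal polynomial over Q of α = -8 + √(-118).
m_α(x) = x^2 + 16x + 182

From α + 8 = √(-118), squaring gives (α + 8)^2 = -118, i.e. α^2 + 16α + 64 = -118, so α^2 + 16α + 182 = 0. The discriminant of x^2 + 16x + 182 is (16)^2 - 4·(182) = 256 - 728 = -472, and 4·(-118) is not a perfect square in Q since -118 is squarefree and ≠ 1. Hence x^2 + 16x + 182 is irreducible over Q and is the minimal polynomial of α.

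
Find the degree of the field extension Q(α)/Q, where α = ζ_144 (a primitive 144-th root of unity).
[Q(α):Q] = 48

The minimal polynomial of ζ_144 over Q is the 144-th cyclotomic polynomial Φ_144(x), which is irreducible over Q and has degree φ(144) = 48. Hence [Q(α):Q] = φ(144) = 48.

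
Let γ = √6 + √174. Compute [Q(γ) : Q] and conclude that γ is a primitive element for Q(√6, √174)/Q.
[Q(γ) : Q] = 4 (equivalently, Q(γ) = Q(√6, √174))

Obviously Q(γ) ⊆ Q(√6, √174), and [Q(√6, √174):Q] = 4 (since 6, 174 are distinct squarefree integers > 1 with 1044 not a perfect square). To show equality we compute the minimal polynomial of γ. From γ = √6 + √174: γ^2 = 6 + 2√(1044) + 174 = 180 + 2√(1044), so γ^2 - 180 = 2√(1044); squaring, (γ^2 - 180)^2 = 4·1044, i.e. γ^4 - 360γ^2 + 32400 - 4176 = 0, i.e. γ^4 - 360γ^2 + 28224 = 0. So γ is a root of x^4 - 360x^2 + 28224. This polynomial is irreducible over Q: it has no rational root (each ±√6 ± √174 is irrational), and any factorization into two quadratics over Q would force √(1044) ∈ Q (pairing opposite roots) or √6, √174 ∈ Q (other pairings), all impossible. Hence [Q(γ):Q] = 4 = [Q(√6, √174):Q], so Q(γ) = Q(√6, √174).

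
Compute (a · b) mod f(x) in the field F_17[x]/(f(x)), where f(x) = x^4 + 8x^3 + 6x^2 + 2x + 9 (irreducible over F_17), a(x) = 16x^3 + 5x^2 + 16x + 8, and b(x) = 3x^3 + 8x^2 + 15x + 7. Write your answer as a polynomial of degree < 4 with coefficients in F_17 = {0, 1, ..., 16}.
a · b ≡ 4x^3 + 5x^2 + 12x + 7 (mod f(x))

Multiply in F_17[x]: a(x)·b(x) = (16x^3 + 5x^2 + 16x + 8)·(3x^3 + 8x^2 + 15x + 7) = 14x^6 + 7x^5 + 5x^4 + 16x^3 + 16x^2 + 11x + 5. This has degree ≥ 4, so divide by f(x) over F_17: 14x^6 + 7x^5 + 5x^4 + 16x^3 + 16x^2 + 11x + 5 = (14x^2 + 14x + 13)·(x^4 + 8x^3 + 6x^2 + 2x + 9) + (4x^3 + 5x^2 + 12x + 7). Hence a·b ≡ 4x^3 + 5x^2 + 12x + 7 (mod f). (F_17[x]/(f) is a field with 17^4 = 83521 elements since f is irreducible of degree 4.)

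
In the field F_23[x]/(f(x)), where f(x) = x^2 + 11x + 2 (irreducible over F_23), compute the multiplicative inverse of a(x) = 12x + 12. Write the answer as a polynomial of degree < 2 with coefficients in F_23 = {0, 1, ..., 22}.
a(x)^(-1) ≡ 6x + 14 (mod f(x))

Since f is irreducible over F_23, F_23[x]/(f) is a field and a(x) ≠ 0 has an inverse. Apply the extended Euclidean algorithm to f(x) and a(x) in F_23[x]: f(x) = (2x + 20)·a(x) + (15). The last nonzero remainder is the constant 15 = gcd(f, a) in F_23. Back-substituting through the division chain expresses 15 = s(x)·a(x) + t(x)·f(x) with s(x) ≡ 21x + 3 (mod f), so (21x + 3)·a(x) ≡ 15 (mod f). Multiplying by 15^(-1) ≡ 20 in F_23 gives a(x)^(-1) ≡ 20·(21x + 3) ≡ 6x + 14 (mod f). Check: (12x + 12)·(6x + 14) = 3x^2 + 10x + 7 ≡ 1 (mod x^2 + 11x + 2).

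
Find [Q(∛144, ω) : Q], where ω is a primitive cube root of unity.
[Q(∛144, ω) : Q] = 6

[Q(∛144):Q] = 3 (min poly x^3 - 144, irreducible since 144 is not a perfect cube). [Q(ω):Q] = 2 (min poly x^2 + x + 1). Since Q(∛144) ⊂ R and ω ∉ R, we have ω ∉ Q(∛144), so x^2 + x + 1 remains irreducible over Q(∛144) and [Q(∛144, ω) : Q(∛144)] = 2. By the tower law, [Q(∛144, ω) : Q] = 3 · 2 = 6. (In fact Q(∛144, ω) is the splitting field of x^3 - 144 over Q.)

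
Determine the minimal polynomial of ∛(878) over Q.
m_α(x) = x^3 - 878

α satisfies α^3 = 878, so x^3 - 878 annihilates α. By the rational root test, a rational root p/q (in lowest terms) of x^3 - 878 would satisfy p^3 = 878 q^3, forcing q = 1 and p^3 = 878; but 878 is not a perfect cube, contradiction. A monic cubic over Q with no rational root is irreducible (any nontrivial factorization would include a linear factor). Hence x^3 - 878 is the minimal polynomial of α, and in particular [Q(α):Q] = 3.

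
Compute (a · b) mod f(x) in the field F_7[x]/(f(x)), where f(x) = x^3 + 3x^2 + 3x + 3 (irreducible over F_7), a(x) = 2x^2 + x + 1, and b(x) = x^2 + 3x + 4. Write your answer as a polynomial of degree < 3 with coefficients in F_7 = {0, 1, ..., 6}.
a · b ≡ 3x^2 + 5x + 1 (mod f(x))

Multiply in F_7[x]: a(x)·b(x) = (2x^2 + x + 1)·(x^2 + 3x + 4) = 2x^4 + 5x^2 + 4. This has degree ≥ 3, so divide by f(x) over F_7: 2x^4 + 5x^2 + 4 = (2x + 1)·(x^3 + 3x^2 + 3x + 3) + (3x^2 + 5x + 1). Hence a·b ≡ 3x^2 + 5x + 1 (mod f). (F_7[x]/(f) is a field with 7^3 = 343 elements since f is irreducible of degree 3.)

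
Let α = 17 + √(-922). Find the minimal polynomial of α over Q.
m_α(x) = x^2 - 34x + 1211

From α - 17 = √(-922), squaring gives (α - 17)^2 = -922, i.e. α^2 - 34α + 289 = -922, so α^2 - 34α + 1211 = 0. The discriminant of x^2 - 34x + 1211 is (-34)^2 - 4·(1211) = 1156 - 4844 = -3688, and 4·(-922) is not a perfect square in Q since -922 is squarefree and ≠ 1. Hence x^2 - 34x + 1211 is irreducible over Q and is the minimal polynomial of α.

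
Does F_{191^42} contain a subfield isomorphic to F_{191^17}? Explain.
No: F_{191^17} is not a subfield of F_{191^42}

F_{p^m} embeds in F_{p^n} iff m | n. Here 17 ∤ 42 (since 42 = 2·17 + 8 with remainder 8 ≠ 0), so F_{191^17} is not a subfield of F_{191^42}. Equivalently: if it were, the tower law would give 17 = [F_{191^17}:F_191] dividing [F_{191^42}:F_191] = 42, contradiction.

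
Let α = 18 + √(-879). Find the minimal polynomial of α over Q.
m_α(x) = x^2 - 36x + 1203

From α - 18 = √(-879), squaring gives (α - 18)^2 = -879, i.e. α^2 - 36α + 324 = -879, so α^2 - 36α + 1203 = 0. The discriminant of x^2 - 36x + 1203 is (-36)^2 - 4·(1203) = 1296 - 4812 = -3516, and 4·(-879) is not a perfect square in Q since -879 is squarefree and ≠ 1. Hence x^2 - 36x + 1203 is irreducible over Q and is the minimal polynomial of α.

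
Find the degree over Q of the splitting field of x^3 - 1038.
[K : Q] = 6

The roots of x^3 - 1038 are ∛1038, ω∛1038, ω^2∛1038 where ω = e^(2πi/3) is a primitive cube root of unity, so K = Q(∛1038, ω). Now [Q(∛1038):Q] = 3 (since 1038 is not a perfect cube, x^3 - 1038 is irreducible) and [Q(ω):Q] = 2. Both 2 and 3 divide [K:Q], and [K:Q] ≤ 3·2 = 6, so [K:Q] = 6. (Equivalently: Q(∛1038) ⊂ R but ω ∉ R, so [K : Q(∛1038)] = 2.)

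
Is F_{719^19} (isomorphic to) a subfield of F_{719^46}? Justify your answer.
No: F_{719^19} is not a subfield of F_{719^46}

F_{p^m} embeds in F_{p^n} iff m | n. Here 19 ∤ 46 (since 46 = 2·19 + 8 with remainder 8 ≠ 0), so F_{719^19} is not a subfield of F_{719^46}. Equivalently: if it were, the tower law would give 19 = [F_{719^19}:F_719] dividing [F_{719^46}:F_719] = 46, contradiction.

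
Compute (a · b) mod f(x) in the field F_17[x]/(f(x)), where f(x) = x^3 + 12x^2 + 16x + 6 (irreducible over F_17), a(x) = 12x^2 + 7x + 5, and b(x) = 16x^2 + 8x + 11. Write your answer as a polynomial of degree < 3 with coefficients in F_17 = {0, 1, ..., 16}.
a · b ≡ 10x^2 + 14x (mod f(x))

Multiply in F_17[x]: a(x)·b(x) = (12x^2 + 7x + 5)·(16x^2 + 8x + 11) = 5x^4 + 4x^3 + 13x^2 + 15x + 4. This has degree ≥ 3, so divide by f(x) over F_17: 5x^4 + 4x^3 + 13x^2 + 15x + 4 = (5x + 12)·(x^3 + 12x^2 + 16x + 6) + (10x^2 + 14x). Hence a·b ≡ 10x^2 + 14x (mod f). (F_17[x]/(f) is a field with 17^3 = 4913 elements since f is irreducible of degree 3.)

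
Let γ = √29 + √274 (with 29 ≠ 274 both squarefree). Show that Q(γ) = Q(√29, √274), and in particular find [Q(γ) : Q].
[Q(γ) : Q] = 4 (equivalently, Q(γ) = Q(√29, √274))

Obviously Q(γ) ⊆ Q(√29, √274), and [Q(√29, √274):Q] = 4 (since 29, 274 are distinct squarefree integers > 1 with 7946 not a perfect square). To show equality we compute the minimal polynomial of γ. From γ = √29 + √274: γ^2 = 29 + 2√(7946) + 274 = 303 + 2√(7946), so γ^2 - 303 = 2√(7946); squaring, (γ^2 - 303)^2 = 4·7946, i.e. γ^4 - 606γ^2 + 91809 - 31784 = 0, i.e. γ^4 - 606γ^2 + 60025 = 0. So γ is a root of x^4 - 606x^2 + 60025. This polynomial is irreducible over Q: it has no rational root (each ±√29 ± √274 is irrational), and any factorization into two quadratics over Q would force √(7946) ∈ Q (pairing opposite roots) or √29, √274 ∈ Q (other pairings), all impossible. Hence [Q(γ):Q] = 4 = [Q(√29, √274):Q], so Q(γ) = Q(√29, √274).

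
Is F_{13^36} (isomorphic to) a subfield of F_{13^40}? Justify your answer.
No: F_{13^36} is not a subfield of F_{13^40}

F_{p^m} embeds in F_{p^n} iff m | n. Here 36 ∤ 40 (since 40 = 1·36 + 4 with remainder 4 ≠ 0), so F_{13^36} is not a subfield of F_{13^40}. Equivalently: if it were, the tower law would give 36 = [F_{13^36}:F_13] dividing [F_{13^40}:F_13] = 40, contradiction.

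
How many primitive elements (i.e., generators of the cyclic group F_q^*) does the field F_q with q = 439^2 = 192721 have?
There are φ(192720) = 46080 primitive elements

F_q^* is cyclic of order q - 1 = 192720. A cyclic group of order m has exactly φ(m) generators. Here m = 192720 = 2^4 · 3 · 5 · 11 · 73, so the number of primitive elements is φ(192720) = 46080.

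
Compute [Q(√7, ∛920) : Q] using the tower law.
[Q(√7, ∛920) : Q] = 6

Let L = Q(√7, ∛920). Since Q(√7) ⊂ L and [Q(√7):Q] = 2, the tower law gives 2 | [L:Q]. Likewise Q(∛920) ⊂ L with [Q(∛920):Q] = 3 (because 920 is not a perfect cube), so 3 | [L:Q]. As gcd(2,3) = 1, [L:Q] is divisible by 6. Conversely L is generated over Q by √7 and ∛920, so [L:Q] ≤ 2·3 = 6. Therefore [Q(√7, ∛920) : Q] = 6.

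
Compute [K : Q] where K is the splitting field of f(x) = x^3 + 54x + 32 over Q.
[K : Q] = 6

By the rational root test, any rational root of the monic integer polynomial f(x) = x^3 + 54x + 32 must be an integer dividing the constant term 32, i.e. one of ±{1, 2, 4, 8, 16, 32}. Evaluating: f(1) = 87, f(-1) = -23, f(2) = 148, f(-2) = -84, f(4) = 312, f(-4) = -248, f(8) = 976, f(-8) = -912, f(16) = 4992, f(-16) = -4928, f(32) = 34528, f(-32) = -34464; none is 0, so f has no rational root and is therefore irreducible over Q (a cubic with no linear factor over a field is irreducible). For an irreducible cubic, the Galois group is A_3 or S_3 according as the discriminant disc(f) = -4a^3 - 27b^2 = -4·(54)^3 - 27·(32)^2 = -657504 is or is not a square in Q. Here disc(f) = -657504 is not a perfect square in Q, so the Galois group of f over Q is not contained in A_3 and must be all of S_3. The splitting field has degree |S_3| = 6 over Q, so [K : Q] = 6.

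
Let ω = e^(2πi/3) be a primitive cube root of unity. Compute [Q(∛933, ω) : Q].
[Q(∛933, ω) : Q] = 6

[Q(∛933):Q] = 3 (min poly x^3 - 933, irreducible since 933 is not a perfect cube). [Q(ω):Q] = 2 (min poly x^2 + x + 1). Since Q(∛933) ⊂ R and ω ∉ R, we have ω ∉ Q(∛933), so x^2 + x + 1 remains irreducible over Q(∛933) and [Q(∛933, ω) : Q(∛933)] = 2. By the tower law, [Q(∛933, ω) : Q] = 3 · 2 = 6. (In fact Q(∛933, ω) is the splitting field of x^3 - 933 over Q.)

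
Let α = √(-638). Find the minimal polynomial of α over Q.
m_α(x) = x^2 + 638

α satisfies α^2 + 638 = 0, so x^2 + 638 annihilates α. Since d = -638 is squarefree and ≠ 1, it is not a perfect square in Q, so x^2 + 638 has no rational root and is therefore irreducible over Q (a degree-2 polynomial over a field is irreducible iff it has no root). Hence m_α(x) = x^2 + 638.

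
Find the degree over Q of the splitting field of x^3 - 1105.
[K : Q] = 6

The roots of x^3 - 1105 are ∛1105, ω∛1105, ω^2∛1105 where ω = e^(2πi/3) is a primitive cube root of unity, so K = Q(∛1105, ω). Now [Q(∛1105):Q] = 3 (since 1105 is not a perfect cube, x^3 - 1105 is irreducible) and [Q(ω):Q] = 2. Both 2 and 3 divide [K:Q], and [K:Q] ≤ 3·2 = 6, so [K:Q] = 6. (Equivalently: Q(∛1105) ⊂ R but ω ∉ R, so [K : Q(∛1105)] = 2.)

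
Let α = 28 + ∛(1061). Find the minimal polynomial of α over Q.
m_α(x) = x^3 - 84x^2 + 2352x - 23013

Set β = α - 28 = ∛(1061), so β^3 = 1061. Then (α - 28)^3 - 1061 = 0, i.e. α is a root of g(x) = (x - 28)^3 - 1061 = x^3 - 84x^2 + 2352x - 23013. Since g(x) = h(x - 28) where h(x) = x^3 - 1061, and h is irreducible over Q (because 1061 is not a perfect cube, so h has no rational root, and a monic cubic with no rational root is irreducible), g is also irreducible (irreducibility is preserved under the substitution x → x - 28). Hence m_α(x) = x^3 - 84x^2 + 2352x - 23013.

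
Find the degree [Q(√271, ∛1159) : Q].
[Q(√271, ∛1159) : Q] = 6

Let L = Q(√271, ∛1159). Since Q(√271) ⊂ L and [Q(√271):Q] = 2, the tower law gives 2 | [L:Q]. Likewise Q(∛1159) ⊂ L with [Q(∛1159):Q] = 3 (because 1159 is not a perfect cube), so 3 | [L:Q]. As gcd(2,3) = 1, [L:Q] is divisible by 6. Conversely L is generated over Q by √271 and ∛1159, so [L:Q] ≤ 2·3 = 6. Therefore [Q(√271, ∛1159) : Q] = 6.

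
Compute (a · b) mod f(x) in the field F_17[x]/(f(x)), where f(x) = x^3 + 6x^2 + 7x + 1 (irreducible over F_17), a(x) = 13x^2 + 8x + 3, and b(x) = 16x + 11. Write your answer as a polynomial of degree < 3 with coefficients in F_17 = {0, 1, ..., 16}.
a · b ≡ 9x^2 + 6x + 12 (mod f(x))

Multiply in F_17[x]: a(x)·b(x) = (13x^2 + 8x + 3)·(16x + 11) = 4x^3 + 16x^2 + 16. This has degree ≥ 3, so divide by f(x) over F_17: 4x^3 + 16x^2 + 16 = (4)·(x^3 + 6x^2 + 7x + 1) + (9x^2 + 6x + 12). Hence a·b ≡ 9x^2 + 6x + 12 (mod f). (F_17[x]/(f) is a field with 17^3 = 4913 elements since f is irreducible of degree 3.)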